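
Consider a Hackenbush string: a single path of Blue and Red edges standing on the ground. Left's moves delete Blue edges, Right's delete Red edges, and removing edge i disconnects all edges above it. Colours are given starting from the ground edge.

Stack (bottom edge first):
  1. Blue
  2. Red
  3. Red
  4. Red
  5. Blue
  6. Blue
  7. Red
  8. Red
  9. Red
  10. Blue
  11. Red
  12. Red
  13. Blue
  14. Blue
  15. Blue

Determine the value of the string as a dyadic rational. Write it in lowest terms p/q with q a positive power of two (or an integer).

Recurse on prefixes of the 15-edge string Blue Red Red Red Blue Blue Red Red Red Blue Red Red Blue Blue Blue:
1 of 15 · B · max L 0 · min R +∞ => 1
2 of 15 · BR · max L 0 · min R 1 => 1/2
3 of 15 · BRR · max L 0 · min R 1/2 => 1/4
4 of 15 · BRRR · max L 0 · min R 1/4 => 1/8
5 of 15 · BRRRB · max L 1/8 · min R 1/4 => 3/16
6 of 15 · BRRRBB · max L 3/16 · min R 1/4 => 7/32
7 of 15 · BRRRBBR · max L 3/16 · min R 7/32 => 13/64
8 of 15 · BRRRBBRR · max L 3/16 · min R 13/64 => 25/128
9 of 15 · BRRRBBRRR · max L 3/16 · min R 25/128 => 49/256
10 of 15 · BRRRBBRRRB · max L 49/256 · min R 25/128 => 99/512
11 of 15 · BRRRBBRRRBR · max L 49/256 · min R 99/512 => 197/1024
12 of 15 · BRRRBBRRRBRR · max L 49/256 · min R 197/1024 => 393/2048
13 of 15 · BRRRBBRRRBRRB · max L 393/2048 · min R 197/1024 => 787/4096
14 of 15 · BRRRBBRRRBRRBB · max L 787/4096 · min R 197/1024 => 1575/8192
15 of 15 · BRRRBBRRRBRRBBB · max L 1575/8192 · min R 197/1024 => 3151/16384

3151/16384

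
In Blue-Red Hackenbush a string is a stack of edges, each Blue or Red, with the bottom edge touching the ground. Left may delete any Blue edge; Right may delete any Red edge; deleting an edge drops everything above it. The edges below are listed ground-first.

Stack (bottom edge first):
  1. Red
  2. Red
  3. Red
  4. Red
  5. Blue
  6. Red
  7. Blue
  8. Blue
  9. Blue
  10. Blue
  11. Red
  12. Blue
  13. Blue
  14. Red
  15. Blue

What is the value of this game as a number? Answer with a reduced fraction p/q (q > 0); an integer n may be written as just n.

-7205/2048

step 1: add Red to get R; options L={ — } R={ 0 } so -1
step 2: add Red to get RR; options L={ — } R={ -1,0 } so -2
step 3: add Red to get RRR; options L={ — } R={ -2,-1,0 } so -3
step 4: add Red to get RRRR; options L={ — } R={ -3,-2,-1,0 } so -4
step 5: add Blue to get RRRRB; options L={ -4 } R={ -3,-2,-1,0 } so -7/2
step 6: add Red to get RRRRBR; options L={ -4 } R={ -7/2,-3,-2,-1,0 } so -15/4
step 7: add Blue to get RRRRBRB; options L={ -4,-15/4 } R={ -7/2,-3,-2,-1,0 } so -29/8
step 8: add Blue to get RRRRBRBB; options L={ -4,-15/4,-29/8 } R={ -7/2,-3,-2,-1,0 } so -57/16
step 9: add Blue to get RRRRBRBBB; options L={ -4,-15/4,-29/8,-57/16 } R={ -7/2,-3,-2,-1,0 } so -113/32
step 10: add Blue to get RRRRBRBBBB; options L={ -4,-15/4,-29/8,-57/16,-113/32 } R={ -7/2,-3,-2,-1,0 } so -225/64
step 11: add Red to get RRRRBRBBBBR; options L={ -4,-15/4,-29/8,-57/16,-113/32 } R={ -225/64,-7/2,-3,-2,-1,0 } so -451/128
step 12: add Blue to get RRRRBRBBBBRB; options L={ -4,-15/4,-29/8,-57/16,-113/32,-451/128 } R={ -225/64,-7/2,-3,-2,-1,0 } so -901/256
step 13: add Blue to get RRRRBRBBBBRBB; options L={ -4,-15/4,-29/8,-57/16,-113/32,-451/128,-901/256 } R={ -225/64,-7/2,-3,-2,-1,0 } so -1801/512
step 14: add Red to get RRRRBRBBBBRBBR; options L={ -4,-15/4,-29/8,-57/16,-113/32,-451/128,-901/256 } R={ -1801/512,-225/64,-7/2,-3,-2,-1,0 } so -3603/1024
step 15: add Blue to get RRRRBRBBBBRBBRB; options L={ -4,-15/4,-29/8,-57/16,-113/32,-451/128,-901/256,-3603/1024 } R={ -1801/512,-225/64,-7/2,-3,-2,-1,0 } so -7205/2048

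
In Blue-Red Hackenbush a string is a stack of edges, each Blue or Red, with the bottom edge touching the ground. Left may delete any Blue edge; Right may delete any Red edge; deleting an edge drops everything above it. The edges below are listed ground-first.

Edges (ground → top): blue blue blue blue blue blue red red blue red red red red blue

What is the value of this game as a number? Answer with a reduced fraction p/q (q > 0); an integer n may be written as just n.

1347/256

v(b) = { 0 | ∅ } gives 1
v(bb) = { 0, 1 | ∅ } gives 2
v(bbb) = { 0, 1, 2 | ∅ } gives 3
v(bbbb) = { 0, 1, 2, 3 | ∅ } gives 4
v(bbbbb) = { 0, 1, 2, 3, 4 | ∅ } gives 5
v(bbbbbb) = { 0, 1, 2, 3, 4, 5 | ∅ } gives 6
v(bbbbbbr) = { 0, 1, 2, 3, 4, 5 | 6 } gives 11/2
v(bbbbbbrr) = { 0, 1, 2, 3, 4, 5 | 11/2, 6 } gives 21/4
v(bbbbbbrrb) = { 0, 1, 2, 3, 4, 5, 21/4 | 11/2, 6 } gives 43/8
v(bbbbbbrrbr) = { 0, 1, 2, 3, 4, 5, 21/4 | 43/8, 11/2, 6 } gives 85/16
v(bbbbbbrrbrr) = { 0, 1, 2, 3, 4, 5, 21/4 | 85/16, 43/8, 11/2, 6 } gives 169/32
v(bbbbbbrrbrrr) = { 0, 1, 2, 3, 4, 5, 21/4 | 169/32, 85/16, 43/8, 11/2, 6 } gives 337/64
v(bbbbbbrrbrrrr) = { 0, 1, 2, 3, 4, 5, 21/4 | 337/64, 169/32, 85/16, 43/8, 11/2, 6 } gives 673/128
v(bbbbbbrrbrrrrb) = { 0, 1, 2, 3, 4, 5, 21/4, 673/128 | 337/64, 169/32, 85/16, 43/8, 11/2, 6 } gives 1347/256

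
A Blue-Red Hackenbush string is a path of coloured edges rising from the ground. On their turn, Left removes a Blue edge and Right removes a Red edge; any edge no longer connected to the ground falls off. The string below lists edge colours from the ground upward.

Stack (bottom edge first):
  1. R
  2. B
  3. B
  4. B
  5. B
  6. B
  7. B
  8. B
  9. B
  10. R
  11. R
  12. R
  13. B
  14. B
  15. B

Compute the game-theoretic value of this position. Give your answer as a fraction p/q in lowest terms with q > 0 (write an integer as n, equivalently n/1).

Build v(s[:k]) for k = 1..15, string s = R B B B B B B B B R R R B B B.
R: Left {  }, Right { 0 } — simplest -1
RB: Left { -1 }, Right { 0 } — simplest -1/2
RBB: Left { -1,-1/2 }, Right { 0 } — simplest -1/4
RBBB: Left { -1,-1/2,-1/4 }, Right { 0 } — simplest -1/8
RBBBB: Left { -1,-1/2,-1/4,-1/8 }, Right { 0 } — simplest -1/16
RBBBBB: Left { -1,-1/2,-1/4,-1/8,-1/16 }, Right { 0 } — simplest -1/32
RBBBBBB: Left { -1,-1/2,-1/4,-1/8,-1/16,-1/32 }, Right { 0 } — simplest -1/64
RBBBBBBB: Left { -1,-1/2,-1/4,-1/8,-1/16,-1/32,-1/64 }, Right { 0 } — simplest -1/128
RBBBBBBBB: Left { -1,-1/2,-1/4,-1/8,-1/16,-1/32,-1/64,-1/128 }, Right { 0 } — simplest -1/256
RBBBBBBBBR: Left { -1,-1/2,-1/4,-1/8,-1/16,-1/32,-1/64,-1/128 }, Right { -1/256,0 } — simplest -3/512
RBBBBBBBBRR: Left { -1,-1/2,-1/4,-1/8,-1/16,-1/32,-1/64,-1/128 }, Right { -3/512,-1/256,0 } — simplest -7/1024
RBBBBBBBBRRR: Left { -1,-1/2,-1/4,-1/8,-1/16,-1/32,-1/64,-1/128 }, Right { -7/1024,-3/512,-1/256,0 } — simplest -15/2048
RBBBBBBBBRRRB: Left { -1,-1/2,-1/4,-1/8,-1/16,-1/32,-1/64,-1/128,-15/2048 }, Right { -7/1024,-3/512,-1/256,0 } — simplest -29/4096
RBBBBBBBBRRRBB: Left { -1,-1/2,-1/4,-1/8,-1/16,-1/32,-1/64,-1/128,-15/2048,-29/4096 }, Right { -7/1024,-3/512,-1/256,0 } — simplest -57/8192
RBBBBBBBBRRRBBB: Left { -1,-1/2,-1/4,-1/8,-1/16,-1/32,-1/64,-1/128,-15/2048,-29/4096,-57/8192 }, Right { -7/1024,-3/512,-1/256,0 } — simplest -113/16384

-113/16384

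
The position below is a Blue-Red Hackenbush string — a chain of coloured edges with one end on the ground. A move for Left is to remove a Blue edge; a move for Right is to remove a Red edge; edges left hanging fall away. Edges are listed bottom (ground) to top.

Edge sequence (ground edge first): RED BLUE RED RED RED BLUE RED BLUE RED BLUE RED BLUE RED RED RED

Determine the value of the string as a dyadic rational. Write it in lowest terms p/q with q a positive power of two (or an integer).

v(R) = { ∅ | 0 } -> -1
v(RB) = { -1 | 0 } -> -1/2
v(RBR) = { -1 | -1/2,0 } -> -3/4
v(RBRR) = { -1 | -3/4,-1/2,0 } -> -7/8
v(RBRRR) = { -1 | -7/8,-3/4,-1/2,0 } -> -15/16
v(RBRRRB) = { -1,-15/16 | -7/8,-3/4,-1/2,0 } -> -29/32
v(RBRRRBR) = { -1,-15/16 | -29/32,-7/8,-3/4,-1/2,0 } -> -59/64
v(RBRRRBRB) = { -1,-15/16,-59/64 | -29/32,-7/8,-3/4,-1/2,0 } -> -117/128
v(RBRRRBRBR) = { -1,-15/16,-59/64 | -117/128,-29/32,-7/8,-3/4,-1/2,0 } -> -235/256
v(RBRRRBRBRB) = { -1,-15/16,-59/64,-235/256 | -117/128,-29/32,-7/8,-3/4,-1/2,0 } -> -469/512
v(RBRRRBRBRBR) = { -1,-15/16,-59/64,-235/256 | -469/512,-117/128,-29/32,-7/8,-3/4,-1/2,0 } -> -939/1024
v(RBRRRBRBRBRB) = { -1,-15/16,-59/64,-235/256,-939/1024 | -469/512,-117/128,-29/32,-7/8,-3/4,-1/2,0 } -> -1877/2048
v(RBRRRBRBRBRBR) = { -1,-15/16,-59/64,-235/256,-939/1024 | -1877/2048,-469/512,-117/128,-29/32,-7/8,-3/4,-1/2,0 } -> -3755/4096
v(RBRRRBRBRBRBRR) = { -1,-15/16,-59/64,-235/256,-939/1024 | -3755/4096,-1877/2048,-469/512,-117/128,-29/32,-7/8,-3/4,-1/2,0 } -> -7511/8192
v(RBRRRBRBRBRBRRR) = { -1,-15/16,-59/64,-235/256,-939/1024 | -7511/8192,-3755/4096,-1877/2048,-469/512,-117/128,-29/32,-7/8,-3/4,-1/2,0 } -> -15023/16384

-15023/16384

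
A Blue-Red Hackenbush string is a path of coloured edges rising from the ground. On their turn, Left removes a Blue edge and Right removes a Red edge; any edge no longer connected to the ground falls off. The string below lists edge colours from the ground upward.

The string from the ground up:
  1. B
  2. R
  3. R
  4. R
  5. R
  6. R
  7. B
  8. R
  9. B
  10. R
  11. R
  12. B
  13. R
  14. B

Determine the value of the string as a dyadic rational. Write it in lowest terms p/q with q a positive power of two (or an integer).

331/8192

Prefix values for B R R R R R B R B R R B R B via {L|R} + simplicity:
val_1 [B]  L=[0]  R=[]  → 1
val_2 [BR]  L=[0]  R=[1]  → 1/2
val_3 [BRR]  L=[0]  R=[1/2; 1]  → 1/4
val_4 [BRRR]  L=[0]  R=[1/4; 1/2; 1]  → 1/8
val_5 [BRRRR]  L=[0]  R=[1/8; 1/4; 1/2; 1]  → 1/16
val_6 [BRRRRR]  L=[0]  R=[1/16; 1/8; 1/4; 1/2; 1]  → 1/32
val_7 [BRRRRRB]  L=[0; 1/32]  R=[1/16; 1/8; 1/4; 1/2; 1]  → 3/64
val_8 [BRRRRRBR]  L=[0; 1/32]  R=[3/64; 1/16; 1/8; 1/4; 1/2; 1]  → 5/128
val_9 [BRRRRRBRB]  L=[0; 1/32; 5/128]  R=[3/64; 1/16; 1/8; 1/4; 1/2; 1]  → 11/256
val_10 [BRRRRRBRBR]  L=[0; 1/32; 5/128]  R=[11/256; 3/64; 1/16; 1/8; 1/4; 1/2; 1]  → 21/512
val_11 [BRRRRRBRBRR]  L=[0; 1/32; 5/128]  R=[21/512; 11/256; 3/64; 1/16; 1/8; 1/4; 1/2; 1]  → 41/1024
val_12 [BRRRRRBRBRRB]  L=[0; 1/32; 5/128; 41/1024]  R=[21/512; 11/256; 3/64; 1/16; 1/8; 1/4; 1/2; 1]  → 83/2048
val_13 [BRRRRRBRBRRBR]  L=[0; 1/32; 5/128; 41/1024]  R=[83/2048; 21/512; 11/256; 3/64; 1/16; 1/8; 1/4; 1/2; 1]  → 165/4096
val_14 [BRRRRRBRBRRBRB]  L=[0; 1/32; 5/128; 41/1024; 165/4096]  R=[83/2048; 21/512; 11/256; 3/64; 1/16; 1/8; 1/4; 1/2; 1]  → 331/8192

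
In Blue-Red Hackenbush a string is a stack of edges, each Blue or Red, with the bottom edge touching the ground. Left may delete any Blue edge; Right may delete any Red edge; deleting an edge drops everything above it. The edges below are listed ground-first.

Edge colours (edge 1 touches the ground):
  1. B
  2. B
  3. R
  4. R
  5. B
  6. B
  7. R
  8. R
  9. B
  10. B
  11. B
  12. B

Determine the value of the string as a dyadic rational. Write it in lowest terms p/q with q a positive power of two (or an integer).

1439/1024

Recurse on prefixes of the 12-edge string B B R R B B R R B B B B:
step 1: add B to get B; options L={ 0 } R={ (no moves) } => 1
step 2: add B to get BB; options L={ 0; 1 } R={ (no moves) } => 2
step 3: add R to get BBR; options L={ 0; 1 } R={ 2 } => 3/2
step 4: add R to get BBRR; options L={ 0; 1 } R={ 3/2; 2 } => 5/4
step 5: add B to get BBRRB; options L={ 0; 1; 5/4 } R={ 3/2; 2 } => 11/8
step 6: add B to get BBRRBB; options L={ 0; 1; 5/4; 11/8 } R={ 3/2; 2 } => 23/16
step 7: add R to get BBRRBBR; options L={ 0; 1; 5/4; 11/8 } R={ 23/16; 3/2; 2 } => 45/32
step 8: add R to get BBRRBBRR; options L={ 0; 1; 5/4; 11/8 } R={ 45/32; 23/16; 3/2; 2 } => 89/64
step 9: add B to get BBRRBBRRB; options L={ 0; 1; 5/4; 11/8; 89/64 } R={ 45/32; 23/16; 3/2; 2 } => 179/128
step 10: add B to get BBRRBBRRBB; options L={ 0; 1; 5/4; 11/8; 89/64; 179/128 } R={ 45/32; 23/16; 3/2; 2 } => 359/256
step 11: add B to get BBRRBBRRBBB; options L={ 0; 1; 5/4; 11/8; 89/64; 179/128; 359/256 } R={ 45/32; 23/16; 3/2; 2 } => 719/512
step 12: add B to get BBRRBBRRBBBB; options L={ 0; 1; 5/4; 11/8; 89/64; 179/128; 359/256; 719/512 } R={ 45/32; 23/16; 3/2; 2 } => 1439/1024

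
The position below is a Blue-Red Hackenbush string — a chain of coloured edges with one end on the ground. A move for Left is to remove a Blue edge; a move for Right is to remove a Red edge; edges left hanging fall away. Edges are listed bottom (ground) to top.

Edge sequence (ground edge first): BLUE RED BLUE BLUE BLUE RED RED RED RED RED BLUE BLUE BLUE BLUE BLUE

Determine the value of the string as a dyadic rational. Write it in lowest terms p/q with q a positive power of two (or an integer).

1 of 15 · B · max L 0 · min R +∞ gives 1
2 of 15 · BR · max L 0 · min R 1 gives 1/2
3 of 15 · BRB · max L 1/2 · min R 1 gives 3/4
4 of 15 · BRBB · max L 3/4 · min R 1 gives 7/8
5 of 15 · BRBBB · max L 7/8 · min R 1 gives 15/16
6 of 15 · BRBBBR · max L 7/8 · min R 15/16 gives 29/32
7 of 15 · BRBBBRR · max L 7/8 · min R 29/32 gives 57/64
8 of 15 · BRBBBRRR · max L 7/8 · min R 57/64 gives 113/128
9 of 15 · BRBBBRRRR · max L 7/8 · min R 113/128 gives 225/256
10 of 15 · BRBBBRRRRR · max L 7/8 · min R 225/256 gives 449/512
11 of 15 · BRBBBRRRRRB · max L 449/512 · min R 225/256 gives 899/1024
12 of 15 · BRBBBRRRRRBB · max L 899/1024 · min R 225/256 gives 1799/2048
13 of 15 · BRBBBRRRRRBBB · max L 1799/2048 · min R 225/256 gives 3599/4096
14 of 15 · BRBBBRRRRRBBBB · max L 3599/4096 · min R 225/256 gives 7199/8192
15 of 15 · BRBBBRRRRRBBBBB · max L 7199/8192 · min R 225/256 gives 14399/16384

14399/16384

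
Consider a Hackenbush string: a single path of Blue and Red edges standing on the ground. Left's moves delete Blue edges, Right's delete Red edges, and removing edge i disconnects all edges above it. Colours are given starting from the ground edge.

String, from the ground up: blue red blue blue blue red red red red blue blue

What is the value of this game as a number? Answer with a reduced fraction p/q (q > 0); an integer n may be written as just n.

v_1 [b]  L=[0]  R=[—]  => 1
v_2 [br]  L=[0]  R=[1]  => 1/2
v_3 [brb]  L=[0,1/2]  R=[1]  => 3/4
v_4 [brbb]  L=[0,1/2,3/4]  R=[1]  => 7/8
v_5 [brbbb]  L=[0,1/2,3/4,7/8]  R=[1]  => 15/16
v_6 [brbbbr]  L=[0,1/2,3/4,7/8]  R=[15/16,1]  => 29/32
v_7 [brbbbrr]  L=[0,1/2,3/4,7/8]  R=[29/32,15/16,1]  => 57/64
v_8 [brbbbrrr]  L=[0,1/2,3/4,7/8]  R=[57/64,29/32,15/16,1]  => 113/128
v_9 [brbbbrrrr]  L=[0,1/2,3/4,7/8]  R=[113/128,57/64,29/32,15/16,1]  => 225/256
v_10 [brbbbrrrrb]  L=[0,1/2,3/4,7/8,225/256]  R=[113/128,57/64,29/32,15/16,1]  => 451/512
v_11 [brbbbrrrrbb]  L=[0,1/2,3/4,7/8,225/256,451/512]  R=[113/128,57/64,29/32,15/16,1]  => 903/1024

903/1024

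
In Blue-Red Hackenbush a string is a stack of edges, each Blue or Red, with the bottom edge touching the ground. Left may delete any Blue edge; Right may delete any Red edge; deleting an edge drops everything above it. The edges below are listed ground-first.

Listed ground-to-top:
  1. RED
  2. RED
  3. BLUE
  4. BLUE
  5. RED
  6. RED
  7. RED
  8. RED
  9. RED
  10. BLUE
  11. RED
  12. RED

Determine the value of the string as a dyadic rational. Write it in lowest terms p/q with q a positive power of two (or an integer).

val(R) = { none | 0 } — -1
val(RR) = { none | -1 0 } — -2
val(RRB) = { -2 | -1 0 } — -3/2
val(RRBB) = { -2 -3/2 | -1 0 } — -5/4
val(RRBBR) = { -2 -3/2 | -5/4 -1 0 } — -11/8
val(RRBBRR) = { -2 -3/2 | -11/8 -5/4 -1 0 } — -23/16
val(RRBBRRR) = { -2 -3/2 | -23/16 -11/8 -5/4 -1 0 } — -47/32
val(RRBBRRRR) = { -2 -3/2 | -47/32 -23/16 -11/8 -5/4 -1 0 } — -95/64
val(RRBBRRRRR) = { -2 -3/2 | -95/64 -47/32 -23/16 -11/8 -5/4 -1 0 } — -191/128
val(RRBBRRRRRB) = { -2 -3/2 -191/128 | -95/64 -47/32 -23/16 -11/8 -5/4 -1 0 } — -381/256
val(RRBBRRRRRBR) = { -2 -3/2 -191/128 | -381/256 -95/64 -47/32 -23/16 -11/8 -5/4 -1 0 } — -763/512
val(RRBBRRRRRBRR) = { -2 -3/2 -191/128 | -763/512 -381/256 -95/64 -47/32 -23/16 -11/8 -5/4 -1 0 } — -1527/1024

-1527/1024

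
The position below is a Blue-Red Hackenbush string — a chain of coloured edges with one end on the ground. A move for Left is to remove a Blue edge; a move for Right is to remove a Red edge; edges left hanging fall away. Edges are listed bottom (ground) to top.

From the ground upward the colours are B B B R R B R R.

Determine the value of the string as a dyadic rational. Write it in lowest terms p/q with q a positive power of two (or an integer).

Prefix values for B B B R R B R R via {L|R} + simplicity:
val(B) = { 0 | none } = 1
val(BB) = { 0, 1 | none } = 2
val(BBB) = { 0, 1, 2 | none } = 3
val(BBBR) = { 0, 1, 2 | 3 } = 5/2
val(BBBRR) = { 0, 1, 2 | 5/2, 3 } = 9/4
val(BBBRRB) = { 0, 1, 2, 9/4 | 5/2, 3 } = 19/8
val(BBBRRBR) = { 0, 1, 2, 9/4 | 19/8, 5/2, 3 } = 37/16
val(BBBRRBRR) = { 0, 1, 2, 9/4 | 37/16, 19/8, 5/2, 3 } = 73/32

73/32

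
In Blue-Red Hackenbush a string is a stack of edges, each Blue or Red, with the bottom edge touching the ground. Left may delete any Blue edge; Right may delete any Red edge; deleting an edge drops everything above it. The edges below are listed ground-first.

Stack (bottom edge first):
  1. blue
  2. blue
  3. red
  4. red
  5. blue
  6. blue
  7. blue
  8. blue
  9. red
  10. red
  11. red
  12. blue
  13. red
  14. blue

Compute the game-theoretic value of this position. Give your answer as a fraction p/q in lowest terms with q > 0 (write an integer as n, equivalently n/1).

Build v(s[:k]) for k = 1..14, string s = blue blue red red blue blue blue blue red red red blue red blue.
step 1: add blue to get b; options L={ 0 } R={ ∅ } → 1
step 2: add blue to get bb; options L={ 0; 1 } R={ ∅ } → 2
step 3: add red to get bbr; options L={ 0; 1 } R={ 2 } → 3/2
step 4: add red to get bbrr; options L={ 0; 1 } R={ 3/2; 2 } → 5/4
step 5: add blue to get bbrrb; options L={ 0; 1; 5/4 } R={ 3/2; 2 } → 11/8
step 6: add blue to get bbrrbb; options L={ 0; 1; 5/4; 11/8 } R={ 3/2; 2 } → 23/16
step 7: add blue to get bbrrbbb; options L={ 0; 1; 5/4; 11/8; 23/16 } R={ 3/2; 2 } → 47/32
step 8: add blue to get bbrrbbbb; options L={ 0; 1; 5/4; 11/8; 23/16; 47/32 } R={ 3/2; 2 } → 95/64
step 9: add red to get bbrrbbbbr; options L={ 0; 1; 5/4; 11/8; 23/16; 47/32 } R={ 95/64; 3/2; 2 } → 189/128
step 10: add red to get bbrrbbbbrr; options L={ 0; 1; 5/4; 11/8; 23/16; 47/32 } R={ 189/128; 95/64; 3/2; 2 } → 377/256
step 11: add red to get bbrrbbbbrrr; options L={ 0; 1; 5/4; 11/8; 23/16; 47/32 } R={ 377/256; 189/128; 95/64; 3/2; 2 } → 753/512
step 12: add blue to get bbrrbbbbrrrb; options L={ 0; 1; 5/4; 11/8; 23/16; 47/32; 753/512 } R={ 377/256; 189/128; 95/64; 3/2; 2 } → 1507/1024
step 13: add red to get bbrrbbbbrrrbr; options L={ 0; 1; 5/4; 11/8; 23/16; 47/32; 753/512 } R={ 1507/1024; 377/256; 189/128; 95/64; 3/2; 2 } → 3013/2048
step 14: add blue to get bbrrbbbbrrrbrb; options L={ 0; 1; 5/4; 11/8; 23/16; 47/32; 753/512; 3013/2048 } R={ 1507/1024; 377/256; 189/128; 95/64; 3/2; 2 } → 6027/4096

6027/4096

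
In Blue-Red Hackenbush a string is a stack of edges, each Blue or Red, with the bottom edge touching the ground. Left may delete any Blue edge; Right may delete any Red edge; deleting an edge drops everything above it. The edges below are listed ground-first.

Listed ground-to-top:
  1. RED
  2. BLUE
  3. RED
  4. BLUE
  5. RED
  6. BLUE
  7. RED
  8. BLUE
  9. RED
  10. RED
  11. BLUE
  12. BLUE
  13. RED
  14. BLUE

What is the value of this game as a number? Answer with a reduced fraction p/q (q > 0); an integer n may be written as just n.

g_1 [R]  L=[(no moves)]  R=[0]  ⇒ -1
g_2 [RB]  L=[-1]  R=[0]  ⇒ -1/2
g_3 [RBR]  L=[-1]  R=[-1/2,0]  ⇒ -3/4
g_4 [RBRB]  L=[-1,-3/4]  R=[-1/2,0]  ⇒ -5/8
g_5 [RBRBR]  L=[-1,-3/4]  R=[-5/8,-1/2,0]  ⇒ -11/16
g_6 [RBRBRB]  L=[-1,-3/4,-11/16]  R=[-5/8,-1/2,0]  ⇒ -21/32
g_7 [RBRBRBR]  L=[-1,-3/4,-11/16]  R=[-21/32,-5/8,-1/2,0]  ⇒ -43/64
g_8 [RBRBRBRB]  L=[-1,-3/4,-11/16,-43/64]  R=[-21/32,-5/8,-1/2,0]  ⇒ -85/128
g_9 [RBRBRBRBR]  L=[-1,-3/4,-11/16,-43/64]  R=[-85/128,-21/32,-5/8,-1/2,0]  ⇒ -171/256
g_10 [RBRBRBRBRR]  L=[-1,-3/4,-11/16,-43/64]  R=[-171/256,-85/128,-21/32,-5/8,-1/2,0]  ⇒ -343/512
g_11 [RBRBRBRBRRB]  L=[-1,-3/4,-11/16,-43/64,-343/512]  R=[-171/256,-85/128,-21/32,-5/8,-1/2,0]  ⇒ -685/1024
g_12 [RBRBRBRBRRBB]  L=[-1,-3/4,-11/16,-43/64,-343/512,-685/1024]  R=[-171/256,-85/128,-21/32,-5/8,-1/2,0]  ⇒ -1369/2048
g_13 [RBRBRBRBRRBBR]  L=[-1,-3/4,-11/16,-43/64,-343/512,-685/1024]  R=[-1369/2048,-171/256,-85/128,-21/32,-5/8,-1/2,0]  ⇒ -2739/4096
g_14 [RBRBRBRBRRBBRB]  L=[-1,-3/4,-11/16,-43/64,-343/512,-685/1024,-2739/4096]  R=[-1369/2048,-171/256,-85/128,-21/32,-5/8,-1/2,0]  ⇒ -5477/8192

-5477/8192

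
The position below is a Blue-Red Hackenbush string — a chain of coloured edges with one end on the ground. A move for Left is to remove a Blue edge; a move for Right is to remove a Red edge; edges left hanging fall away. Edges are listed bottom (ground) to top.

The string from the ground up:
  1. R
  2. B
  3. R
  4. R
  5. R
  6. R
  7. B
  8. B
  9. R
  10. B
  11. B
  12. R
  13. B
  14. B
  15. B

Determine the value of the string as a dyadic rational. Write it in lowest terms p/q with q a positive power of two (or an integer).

Recurse on prefixes of the 15-edge string R B R R R R B B R B B R B B B:
step 1: add R to get R; options L={ ∅ } R={ 0 } = -1
step 2: add B to get RB; options L={ -1 } R={ 0 } = -1/2
step 3: add R to get RBR; options L={ -1 } R={ -1/2,0 } = -3/4
step 4: add R to get RBRR; options L={ -1 } R={ -3/4,-1/2,0 } = -7/8
step 5: add R to get RBRRR; options L={ -1 } R={ -7/8,-3/4,-1/2,0 } = -15/16
step 6: add R to get RBRRRR; options L={ -1 } R={ -15/16,-7/8,-3/4,-1/2,0 } = -31/32
step 7: add B to get RBRRRRB; options L={ -1,-31/32 } R={ -15/16,-7/8,-3/4,-1/2,0 } = -61/64
step 8: add B to get RBRRRRBB; options L={ -1,-31/32,-61/64 } R={ -15/16,-7/8,-3/4,-1/2,0 } = -121/128
step 9: add R to get RBRRRRBBR; options L={ -1,-31/32,-61/64 } R={ -121/128,-15/16,-7/8,-3/4,-1/2,0 } = -243/256
step 10: add B to get RBRRRRBBRB; options L={ -1,-31/32,-61/64,-243/256 } R={ -121/128,-15/16,-7/8,-3/4,-1/2,0 } = -485/512
step 11: add B to get RBRRRRBBRBB; options L={ -1,-31/32,-61/64,-243/256,-485/512 } R={ -121/128,-15/16,-7/8,-3/4,-1/2,0 } = -969/1024
step 12: add R to get RBRRRRBBRBBR; options L={ -1,-31/32,-61/64,-243/256,-485/512 } R={ -969/1024,-121/128,-15/16,-7/8,-3/4,-1/2,0 } = -1939/2048
step 13: add B to get RBRRRRBBRBBRB; options L={ -1,-31/32,-61/64,-243/256,-485/512,-1939/2048 } R={ -969/1024,-121/128,-15/16,-7/8,-3/4,-1/2,0 } = -3877/4096
step 14: add B to get RBRRRRBBRBBRBB; options L={ -1,-31/32,-61/64,-243/256,-485/512,-1939/2048,-3877/4096 } R={ -969/1024,-121/128,-15/16,-7/8,-3/4,-1/2,0 } = -7753/8192
step 15: add B to get RBRRRRBBRBBRBBB; options L={ -1,-31/32,-61/64,-243/256,-485/512,-1939/2048,-3877/4096,-7753/8192 } R={ -969/1024,-121/128,-15/16,-7/8,-3/4,-1/2,0 } = -15505/16384

-15505/16384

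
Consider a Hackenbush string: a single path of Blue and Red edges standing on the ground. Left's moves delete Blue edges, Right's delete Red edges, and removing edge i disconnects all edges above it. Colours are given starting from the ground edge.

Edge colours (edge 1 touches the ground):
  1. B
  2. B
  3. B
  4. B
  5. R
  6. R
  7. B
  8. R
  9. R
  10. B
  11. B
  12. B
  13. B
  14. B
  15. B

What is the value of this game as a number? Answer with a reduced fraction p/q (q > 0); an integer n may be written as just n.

6783/2048

B: Left { 0 }, Right {  } ⇒ simplest 1
BB: Left { 0 1 }, Right {  } ⇒ simplest 2
BBB: Left { 0 1 2 }, Right {  } ⇒ simplest 3
BBBB: Left { 0 1 2 3 }, Right {  } ⇒ simplest 4
BBBBR: Left { 0 1 2 3 }, Right { 4 } ⇒ simplest 7/2
BBBBRR: Left { 0 1 2 3 }, Right { 7/2 4 } ⇒ simplest 13/4
BBBBRRB: Left { 0 1 2 3 13/4 }, Right { 7/2 4 } ⇒ simplest 27/8
BBBBRRBR: Left { 0 1 2 3 13/4 }, Right { 27/8 7/2 4 } ⇒ simplest 53/16
BBBBRRBRR: Left { 0 1 2 3 13/4 }, Right { 53/16 27/8 7/2 4 } ⇒ simplest 105/32
BBBBRRBRRB: Left { 0 1 2 3 13/4 105/32 }, Right { 53/16 27/8 7/2 4 } ⇒ simplest 211/64
BBBBRRBRRBB: Left { 0 1 2 3 13/4 105/32 211/64 }, Right { 53/16 27/8 7/2 4 } ⇒ simplest 423/128
BBBBRRBRRBBB: Left { 0 1 2 3 13/4 105/32 211/64 423/128 }, Right { 53/16 27/8 7/2 4 } ⇒ simplest 847/256
BBBBRRBRRBBBB: Left { 0 1 2 3 13/4 105/32 211/64 423/128 847/256 }, Right { 53/16 27/8 7/2 4 } ⇒ simplest 1695/512
BBBBRRBRRBBBBB: Left { 0 1 2 3 13/4 105/32 211/64 423/128 847/256 1695/512 }, Right { 53/16 27/8 7/2 4 } ⇒ simplest 3391/1024
BBBBRRBRRBBBBBB: Left { 0 1 2 3 13/4 105/32 211/64 423/128 847/256 1695/512 3391/1024 }, Right { 53/16 27/8 7/2 4 } ⇒ simplest 6783/2048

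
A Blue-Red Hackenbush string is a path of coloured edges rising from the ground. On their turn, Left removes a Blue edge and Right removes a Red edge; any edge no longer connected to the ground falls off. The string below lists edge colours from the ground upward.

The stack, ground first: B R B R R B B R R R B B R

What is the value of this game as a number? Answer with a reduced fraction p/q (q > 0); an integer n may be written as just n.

Build v(s[:k]) for k = 1..13, string s = B R B R R B B R R R B B R.
edge 1 of 13 (B): { 0 | ∅ } = 1
edge 2 of 13 (R): { 0 | 1 } = 1/2
edge 3 of 13 (B): { 0,1/2 | 1 } = 3/4
edge 4 of 13 (R): { 0,1/2 | 3/4,1 } = 5/8
edge 5 of 13 (R): { 0,1/2 | 5/8,3/4,1 } = 9/16
edge 6 of 13 (B): { 0,1/2,9/16 | 5/8,3/4,1 } = 19/32
edge 7 of 13 (B): { 0,1/2,9/16,19/32 | 5/8,3/4,1 } = 39/64
edge 8 of 13 (R): { 0,1/2,9/16,19/32 | 39/64,5/8,3/4,1 } = 77/128
edge 9 of 13 (R): { 0,1/2,9/16,19/32 | 77/128,39/64,5/8,3/4,1 } = 153/256
edge 10 of 13 (R): { 0,1/2,9/16,19/32 | 153/256,77/128,39/64,5/8,3/4,1 } = 305/512
edge 11 of 13 (B): { 0,1/2,9/16,19/32,305/512 | 153/256,77/128,39/64,5/8,3/4,1 } = 611/1024
edge 12 of 13 (B): { 0,1/2,9/16,19/32,305/512,611/1024 | 153/256,77/128,39/64,5/8,3/4,1 } = 1223/2048
edge 13 of 13 (R): { 0,1/2,9/16,19/32,305/512,611/1024 | 1223/2048,153/256,77/128,39/64,5/8,3/4,1 } = 2445/4096

2445/4096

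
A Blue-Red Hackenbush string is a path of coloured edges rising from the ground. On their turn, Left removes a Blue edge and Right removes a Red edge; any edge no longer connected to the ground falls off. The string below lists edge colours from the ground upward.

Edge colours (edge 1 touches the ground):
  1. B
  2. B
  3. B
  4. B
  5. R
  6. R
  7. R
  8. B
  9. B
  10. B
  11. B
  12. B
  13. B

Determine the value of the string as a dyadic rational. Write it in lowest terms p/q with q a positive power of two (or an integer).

Recurse on prefixes of the 13-edge string B B B B R R R B B B B B B:
G_1 [B]  L=[0]  R=[]  gives 1
G_2 [BB]  L=[0,1]  R=[]  gives 2
G_3 [BBB]  L=[0,1,2]  R=[]  gives 3
G_4 [BBBB]  L=[0,1,2,3]  R=[]  gives 4
G_5 [BBBBR]  L=[0,1,2,3]  R=[4]  gives 7/2
G_6 [BBBBRR]  L=[0,1,2,3]  R=[7/2,4]  gives 13/4
G_7 [BBBBRRR]  L=[0,1,2,3]  R=[13/4,7/2,4]  gives 25/8
G_8 [BBBBRRRB]  L=[0,1,2,3,25/8]  R=[13/4,7/2,4]  gives 51/16
G_9 [BBBBRRRBB]  L=[0,1,2,3,25/8,51/16]  R=[13/4,7/2,4]  gives 103/32
G_10 [BBBBRRRBBB]  L=[0,1,2,3,25/8,51/16,103/32]  R=[13/4,7/2,4]  gives 207/64
G_11 [BBBBRRRBBBB]  L=[0,1,2,3,25/8,51/16,103/32,207/64]  R=[13/4,7/2,4]  gives 415/128
G_12 [BBBBRRRBBBBB]  L=[0,1,2,3,25/8,51/16,103/32,207/64,415/128]  R=[13/4,7/2,4]  gives 831/256
G_13 [BBBBRRRBBBBBB]  L=[0,1,2,3,25/8,51/16,103/32,207/64,415/128,831/256]  R=[13/4,7/2,4]  gives 1663/512

1663/512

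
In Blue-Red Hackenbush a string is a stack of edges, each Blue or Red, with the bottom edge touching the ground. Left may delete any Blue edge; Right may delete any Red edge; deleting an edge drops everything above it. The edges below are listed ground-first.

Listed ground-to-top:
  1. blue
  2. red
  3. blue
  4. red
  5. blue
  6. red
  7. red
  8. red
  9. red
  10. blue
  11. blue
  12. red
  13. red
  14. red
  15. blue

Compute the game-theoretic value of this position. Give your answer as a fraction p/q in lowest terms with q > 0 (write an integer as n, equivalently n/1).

edge 1 of 15 (blue): { 0 | (no moves) } -> 1
edge 2 of 15 (red): { 0 | 1 } -> 1/2
edge 3 of 15 (blue): { 0 1/2 | 1 } -> 3/4
edge 4 of 15 (red): { 0 1/2 | 3/4 1 } -> 5/8
edge 5 of 15 (blue): { 0 1/2 5/8 | 3/4 1 } -> 11/16
edge 6 of 15 (red): { 0 1/2 5/8 | 11/16 3/4 1 } -> 21/32
edge 7 of 15 (red): { 0 1/2 5/8 | 21/32 11/16 3/4 1 } -> 41/64
edge 8 of 15 (red): { 0 1/2 5/8 | 41/64 21/32 11/16 3/4 1 } -> 81/128
edge 9 of 15 (red): { 0 1/2 5/8 | 81/128 41/64 21/32 11/16 3/4 1 } -> 161/256
edge 10 of 15 (blue): { 0 1/2 5/8 161/256 | 81/128 41/64 21/32 11/16 3/4 1 } -> 323/512
edge 11 of 15 (blue): { 0 1/2 5/8 161/256 323/512 | 81/128 41/64 21/32 11/16 3/4 1 } -> 647/1024
edge 12 of 15 (red): { 0 1/2 5/8 161/256 323/512 | 647/1024 81/128 41/64 21/32 11/16 3/4 1 } -> 1293/2048
edge 13 of 15 (red): { 0 1/2 5/8 161/256 323/512 | 1293/2048 647/1024 81/128 41/64 21/32 11/16 3/4 1 } -> 2585/4096
edge 14 of 15 (red): { 0 1/2 5/8 161/256 323/512 | 2585/4096 1293/2048 647/1024 81/128 41/64 21/32 11/16 3/4 1 } -> 5169/8192
edge 15 of 15 (blue): { 0 1/2 5/8 161/256 323/512 5169/8192 | 2585/4096 1293/2048 647/1024 81/128 41/64 21/32 11/16 3/4 1 } -> 10339/16384

10339/16384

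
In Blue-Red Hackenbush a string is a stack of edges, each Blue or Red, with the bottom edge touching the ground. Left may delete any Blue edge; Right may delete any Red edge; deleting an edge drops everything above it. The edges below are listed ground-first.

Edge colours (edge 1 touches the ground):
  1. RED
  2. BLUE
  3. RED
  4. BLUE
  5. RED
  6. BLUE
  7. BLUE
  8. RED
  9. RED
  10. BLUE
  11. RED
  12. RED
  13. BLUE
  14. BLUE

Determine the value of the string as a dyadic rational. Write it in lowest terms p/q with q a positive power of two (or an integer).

-5337/8192

Build v(s[:k]) for k = 1..14, string s = RED BLUE RED BLUE RED BLUE BLUE RED RED BLUE RED RED BLUE BLUE.
R: Left { (no moves) }, Right { 0 } → simplest -1
RB: Left { -1 }, Right { 0 } → simplest -1/2
RBR: Left { -1 }, Right { -1/2, 0 } → simplest -3/4
RBRB: Left { -1, -3/4 }, Right { -1/2, 0 } → simplest -5/8
RBRBR: Left { -1, -3/4 }, Right { -5/8, -1/2, 0 } → simplest -11/16
RBRBRB: Left { -1, -3/4, -11/16 }, Right { -5/8, -1/2, 0 } → simplest -21/32
RBRBRBB: Left { -1, -3/4, -11/16, -21/32 }, Right { -5/8, -1/2, 0 } → simplest -41/64
RBRBRBBR: Left { -1, -3/4, -11/16, -21/32 }, Right { -41/64, -5/8, -1/2, 0 } → simplest -83/128
RBRBRBBRR: Left { -1, -3/4, -11/16, -21/32 }, Right { -83/128, -41/64, -5/8, -1/2, 0 } → simplest -167/256
RBRBRBBRRB: Left { -1, -3/4, -11/16, -21/32, -167/256 }, Right { -83/128, -41/64, -5/8, -1/2, 0 } → simplest -333/512
RBRBRBBRRBR: Left { -1, -3/4, -11/16, -21/32, -167/256 }, Right { -333/512, -83/128, -41/64, -5/8, -1/2, 0 } → simplest -667/1024
RBRBRBBRRBRR: Left { -1, -3/4, -11/16, -21/32, -167/256 }, Right { -667/1024, -333/512, -83/128, -41/64, -5/8, -1/2, 0 } → simplest -1335/2048
RBRBRBBRRBRRB: Left { -1, -3/4, -11/16, -21/32, -167/256, -1335/2048 }, Right { -667/1024, -333/512, -83/128, -41/64, -5/8, -1/2, 0 } → simplest -2669/4096
RBRBRBBRRBRRBB: Left { -1, -3/4, -11/16, -21/32, -167/256, -1335/2048, -2669/4096 }, Right { -667/1024, -333/512, -83/128, -41/64, -5/8, -1/2, 0 } → simplest -5337/8192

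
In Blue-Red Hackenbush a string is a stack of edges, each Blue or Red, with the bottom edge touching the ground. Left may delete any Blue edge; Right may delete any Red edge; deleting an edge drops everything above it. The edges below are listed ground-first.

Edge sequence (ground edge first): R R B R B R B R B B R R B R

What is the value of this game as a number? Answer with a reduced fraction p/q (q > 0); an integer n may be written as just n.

-6811/4096

Build v(s[:k]) for k = 1..14, string s = R R B R B R B R B B R R B R.
v_1 [R]  L=[·]  R=[0]  => -1
v_2 [RR]  L=[·]  R=[-1, 0]  => -2
v_3 [RRB]  L=[-2]  R=[-1, 0]  => -3/2
v_4 [RRBR]  L=[-2]  R=[-3/2, -1, 0]  => -7/4
v_5 [RRBRB]  L=[-2, -7/4]  R=[-3/2, -1, 0]  => -13/8
v_6 [RRBRBR]  L=[-2, -7/4]  R=[-13/8, -3/2, -1, 0]  => -27/16
v_7 [RRBRBRB]  L=[-2, -7/4, -27/16]  R=[-13/8, -3/2, -1, 0]  => -53/32
v_8 [RRBRBRBR]  L=[-2, -7/4, -27/16]  R=[-53/32, -13/8, -3/2, -1, 0]  => -107/64
v_9 [RRBRBRBRB]  L=[-2, -7/4, -27/16, -107/64]  R=[-53/32, -13/8, -3/2, -1, 0]  => -213/128
v_10 [RRBRBRBRBB]  L=[-2, -7/4, -27/16, -107/64, -213/128]  R=[-53/32, -13/8, -3/2, -1, 0]  => -425/256
v_11 [RRBRBRBRBBR]  L=[-2, -7/4, -27/16, -107/64, -213/128]  R=[-425/256, -53/32, -13/8, -3/2, -1, 0]  => -851/512
v_12 [RRBRBRBRBBRR]  L=[-2, -7/4, -27/16, -107/64, -213/128]  R=[-851/512, -425/256, -53/32, -13/8, -3/2, -1, 0]  => -1703/1024
v_13 [RRBRBRBRBBRRB]  L=[-2, -7/4, -27/16, -107/64, -213/128, -1703/1024]  R=[-851/512, -425/256, -53/32, -13/8, -3/2, -1, 0]  => -3405/2048
v_14 [RRBRBRBRBBRRBR]  L=[-2, -7/4, -27/16, -107/64, -213/128, -1703/1024]  R=[-3405/2048, -851/512, -425/256, -53/32, -13/8, -3/2, -1, 0]  => -6811/4096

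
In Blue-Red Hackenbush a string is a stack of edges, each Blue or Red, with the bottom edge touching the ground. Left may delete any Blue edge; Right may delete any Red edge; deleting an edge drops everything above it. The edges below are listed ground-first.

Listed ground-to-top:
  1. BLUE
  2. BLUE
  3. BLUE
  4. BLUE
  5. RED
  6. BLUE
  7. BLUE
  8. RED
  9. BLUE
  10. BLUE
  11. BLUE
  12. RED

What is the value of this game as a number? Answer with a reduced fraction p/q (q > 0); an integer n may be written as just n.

989/256

Prefix values for BLUE BLUE BLUE BLUE RED BLUE BLUE RED BLUE BLUE BLUE RED via {L|R} + simplicity:
edge 1 of 12 (BLUE): { 0 |  } -> 1
edge 2 of 12 (BLUE): { 0; 1 |  } -> 2
edge 3 of 12 (BLUE): { 0; 1; 2 |  } -> 3
edge 4 of 12 (BLUE): { 0; 1; 2; 3 |  } -> 4
edge 5 of 12 (RED): { 0; 1; 2; 3 | 4 } -> 7/2
edge 6 of 12 (BLUE): { 0; 1; 2; 3; 7/2 | 4 } -> 15/4
edge 7 of 12 (BLUE): { 0; 1; 2; 3; 7/2; 15/4 | 4 } -> 31/8
edge 8 of 12 (RED): { 0; 1; 2; 3; 7/2; 15/4 | 31/8; 4 } -> 61/16
edge 9 of 12 (BLUE): { 0; 1; 2; 3; 7/2; 15/4; 61/16 | 31/8; 4 } -> 123/32
edge 10 of 12 (BLUE): { 0; 1; 2; 3; 7/2; 15/4; 61/16; 123/32 | 31/8; 4 } -> 247/64
edge 11 of 12 (BLUE): { 0; 1; 2; 3; 7/2; 15/4; 61/16; 123/32; 247/64 | 31/8; 4 } -> 495/128
edge 12 of 12 (RED): { 0; 1; 2; 3; 7/2; 15/4; 61/16; 123/32; 247/64 | 495/128; 31/8; 4 } -> 989/256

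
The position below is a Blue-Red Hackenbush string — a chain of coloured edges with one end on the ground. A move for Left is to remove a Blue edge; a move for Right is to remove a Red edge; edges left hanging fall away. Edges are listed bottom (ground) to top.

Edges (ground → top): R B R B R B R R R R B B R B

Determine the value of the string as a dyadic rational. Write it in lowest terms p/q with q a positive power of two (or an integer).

Prefix values for R B R B R B R R R R B B R B via {L|R} + simplicity:
step 1: add R to get R; options L={ ∅ } R={ 0 } gives -1
step 2: add B to get RB; options L={ -1 } R={ 0 } gives -1/2
step 3: add R to get RBR; options L={ -1 } R={ -1/2; 0 } gives -3/4
step 4: add B to get RBRB; options L={ -1; -3/4 } R={ -1/2; 0 } gives -5/8
step 5: add R to get RBRBR; options L={ -1; -3/4 } R={ -5/8; -1/2; 0 } gives -11/16
step 6: add B to get RBRBRB; options L={ -1; -3/4; -11/16 } R={ -5/8; -1/2; 0 } gives -21/32
step 7: add R to get RBRBRBR; options L={ -1; -3/4; -11/16 } R={ -21/32; -5/8; -1/2; 0 } gives -43/64
step 8: add R to get RBRBRBRR; options L={ -1; -3/4; -11/16 } R={ -43/64; -21/32; -5/8; -1/2; 0 } gives -87/128
step 9: add R to get RBRBRBRRR; options L={ -1; -3/4; -11/16 } R={ -87/128; -43/64; -21/32; -5/8; -1/2; 0 } gives -175/256
step 10: add R to get RBRBRBRRRR; options L={ -1; -3/4; -11/16 } R={ -175/256; -87/128; -43/64; -21/32; -5/8; -1/2; 0 } gives -351/512
step 11: add B to get RBRBRBRRRRB; options L={ -1; -3/4; -11/16; -351/512 } R={ -175/256; -87/128; -43/64; -21/32; -5/8; -1/2; 0 } gives -701/1024
step 12: add B to get RBRBRBRRRRBB; options L={ -1; -3/4; -11/16; -351/512; -701/1024 } R={ -175/256; -87/128; -43/64; -21/32; -5/8; -1/2; 0 } gives -1401/2048
step 13: add R to get RBRBRBRRRRBBR; options L={ -1; -3/4; -11/16; -351/512; -701/1024 } R={ -1401/2048; -175/256; -87/128; -43/64; -21/32; -5/8; -1/2; 0 } gives -2803/4096
step 14: add B to get RBRBRBRRRRBBRB; options L={ -1; -3/4; -11/16; -351/512; -701/1024; -2803/4096 } R={ -1401/2048; -175/256; -87/128; -43/64; -21/32; -5/8; -1/2; 0 } gives -5605/8192

-5605/8192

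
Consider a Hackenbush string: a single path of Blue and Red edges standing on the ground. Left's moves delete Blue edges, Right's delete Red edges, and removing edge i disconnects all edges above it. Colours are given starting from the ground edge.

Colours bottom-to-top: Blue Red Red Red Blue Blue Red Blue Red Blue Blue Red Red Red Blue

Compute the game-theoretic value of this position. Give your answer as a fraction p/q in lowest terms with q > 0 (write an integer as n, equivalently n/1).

Recurse on prefixes of the 15-edge string Blue Red Red Red Blue Blue Red Blue Red Blue Blue Red Red Red Blue:
edge 1 of 15 (Blue): { 0 | ∅ } so 1
edge 2 of 15 (Red): { 0 | 1 } so 1/2
edge 3 of 15 (Red): { 0 | 1/2; 1 } so 1/4
edge 4 of 15 (Red): { 0 | 1/4; 1/2; 1 } so 1/8
edge 5 of 15 (Blue): { 0; 1/8 | 1/4; 1/2; 1 } so 3/16
edge 6 of 15 (Blue): { 0; 1/8; 3/16 | 1/4; 1/2; 1 } so 7/32
edge 7 of 15 (Red): { 0; 1/8; 3/16 | 7/32; 1/4; 1/2; 1 } so 13/64
edge 8 of 15 (Blue): { 0; 1/8; 3/16; 13/64 | 7/32; 1/4; 1/2; 1 } so 27/128
edge 9 of 15 (Red): { 0; 1/8; 3/16; 13/64 | 27/128; 7/32; 1/4; 1/2; 1 } so 53/256
edge 10 of 15 (Blue): { 0; 1/8; 3/16; 13/64; 53/256 | 27/128; 7/32; 1/4; 1/2; 1 } so 107/512
edge 11 of 15 (Blue): { 0; 1/8; 3/16; 13/64; 53/256; 107/512 | 27/128; 7/32; 1/4; 1/2; 1 } so 215/1024
edge 12 of 15 (Red): { 0; 1/8; 3/16; 13/64; 53/256; 107/512 | 215/1024; 27/128; 7/32; 1/4; 1/2; 1 } so 429/2048
edge 13 of 15 (Red): { 0; 1/8; 3/16; 13/64; 53/256; 107/512 | 429/2048; 215/1024; 27/128; 7/32; 1/4; 1/2; 1 } so 857/4096
edge 14 of 15 (Red): { 0; 1/8; 3/16; 13/64; 53/256; 107/512 | 857/4096; 429/2048; 215/1024; 27/128; 7/32; 1/4; 1/2; 1 } so 1713/8192
edge 15 of 15 (Blue): { 0; 1/8; 3/16; 13/64; 53/256; 107/512; 1713/8192 | 857/4096; 429/2048; 215/1024; 27/128; 7/32; 1/4; 1/2; 1 } so 3427/16384

3427/16384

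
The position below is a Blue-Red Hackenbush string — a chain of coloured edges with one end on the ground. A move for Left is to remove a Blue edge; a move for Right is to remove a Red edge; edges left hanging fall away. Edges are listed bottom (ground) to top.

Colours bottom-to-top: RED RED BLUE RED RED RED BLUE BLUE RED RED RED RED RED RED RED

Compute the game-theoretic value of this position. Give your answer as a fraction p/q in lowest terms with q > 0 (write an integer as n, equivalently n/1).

Prefix values for RED RED BLUE RED RED RED BLUE BLUE RED RED RED RED RED RED RED via {L|R} + simplicity:
R: Left { none }, Right { 0 } → simplest -1
RR: Left { none }, Right { -1,0 } → simplest -2
RRB: Left { -2 }, Right { -1,0 } → simplest -3/2
RRBR: Left { -2 }, Right { -3/2,-1,0 } → simplest -7/4
RRBRR: Left { -2 }, Right { -7/4,-3/2,-1,0 } → simplest -15/8
RRBRRR: Left { -2 }, Right { -15/8,-7/4,-3/2,-1,0 } → simplest -31/16
RRBRRRB: Left { -2,-31/16 }, Right { -15/8,-7/4,-3/2,-1,0 } → simplest -61/32
RRBRRRBB: Left { -2,-31/16,-61/32 }, Right { -15/8,-7/4,-3/2,-1,0 } → simplest -121/64
RRBRRRBBR: Left { -2,-31/16,-61/32 }, Right { -121/64,-15/8,-7/4,-3/2,-1,0 } → simplest -243/128
RRBRRRBBRR: Left { -2,-31/16,-61/32 }, Right { -243/128,-121/64,-15/8,-7/4,-3/2,-1,0 } → simplest -487/256
RRBRRRBBRRR: Left { -2,-31/16,-61/32 }, Right { -487/256,-243/128,-121/64,-15/8,-7/4,-3/2,-1,0 } → simplest -975/512
RRBRRRBBRRRR: Left { -2,-31/16,-61/32 }, Right { -975/512,-487/256,-243/128,-121/64,-15/8,-7/4,-3/2,-1,0 } → simplest -1951/1024
RRBRRRBBRRRRR: Left { -2,-31/16,-61/32 }, Right { -1951/1024,-975/512,-487/256,-243/128,-121/64,-15/8,-7/4,-3/2,-1,0 } → simplest -3903/2048
RRBRRRBBRRRRRR: Left { -2,-31/16,-61/32 }, Right { -3903/2048,-1951/1024,-975/512,-487/256,-243/128,-121/64,-15/8,-7/4,-3/2,-1,0 } → simplest -7807/4096
RRBRRRBBRRRRRRR: Left { -2,-31/16,-61/32 }, Right { -7807/4096,-3903/2048,-1951/1024,-975/512,-487/256,-243/128,-121/64,-15/8,-7/4,-3/2,-1,0 } → simplest -15615/8192

-15615/8192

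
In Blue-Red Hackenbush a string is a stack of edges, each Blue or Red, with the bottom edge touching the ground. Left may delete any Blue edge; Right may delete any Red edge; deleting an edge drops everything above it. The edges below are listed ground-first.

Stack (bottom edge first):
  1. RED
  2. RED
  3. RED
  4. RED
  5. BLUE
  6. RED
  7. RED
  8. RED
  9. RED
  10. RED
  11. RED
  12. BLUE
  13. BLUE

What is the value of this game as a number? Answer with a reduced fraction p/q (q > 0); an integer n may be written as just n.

edge 1 of 13 (RED): { ∅ | 0 } — -1
edge 2 of 13 (RED): { ∅ | -1; 0 } — -2
edge 3 of 13 (RED): { ∅ | -2; -1; 0 } — -3
edge 4 of 13 (RED): { ∅ | -3; -2; -1; 0 } — -4
edge 5 of 13 (BLUE): { -4 | -3; -2; -1; 0 } — -7/2
edge 6 of 13 (RED): { -4 | -7/2; -3; -2; -1; 0 } — -15/4
edge 7 of 13 (RED): { -4 | -15/4; -7/2; -3; -2; -1; 0 } — -31/8
edge 8 of 13 (RED): { -4 | -31/8; -15/4; -7/2; -3; -2; -1; 0 } — -63/16
edge 9 of 13 (RED): { -4 | -63/16; -31/8; -15/4; -7/2; -3; -2; -1; 0 } — -127/32
edge 10 of 13 (RED): { -4 | -127/32; -63/16; -31/8; -15/4; -7/2; -3; -2; -1; 0 } — -255/64
edge 11 of 13 (RED): { -4 | -255/64; -127/32; -63/16; -31/8; -15/4; -7/2; -3; -2; -1; 0 } — -511/128
edge 12 of 13 (BLUE): { -4; -511/128 | -255/64; -127/32; -63/16; -31/8; -15/4; -7/2; -3; -2; -1; 0 } — -1021/256
edge 13 of 13 (BLUE): { -4; -511/128; -1021/256 | -255/64; -127/32; -63/16; -31/8; -15/4; -7/2; -3; -2; -1; 0 } — -2041/512

-2041/512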